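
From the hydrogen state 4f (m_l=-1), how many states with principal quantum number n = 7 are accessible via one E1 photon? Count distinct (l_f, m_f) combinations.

E1 requires Δl = ±1, so l_f ∈ {2, 4}; with 0 ≤ l_f ≤ n_f−1 = 6, the allowed l_f values are {2, 4}.
For l_f = 2: m_f ∈ {m_i−1, m_i, m_i+1} ∩ [−2, 2] = {-2, -1, 0} → 3 states.
For l_f = 4: m_f ∈ {m_i−1, m_i, m_i+1} ∩ [−4, 4] = {-2, -1, 0} → 3 states.
Total: 6.

6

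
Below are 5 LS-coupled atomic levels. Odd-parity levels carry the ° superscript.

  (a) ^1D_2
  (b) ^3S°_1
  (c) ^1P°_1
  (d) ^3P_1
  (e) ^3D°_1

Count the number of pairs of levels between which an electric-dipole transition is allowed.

3

(a)–(b): forbidden (ΔS, ΔL).
(a)–(c): allowed.
(a)–(d): forbidden (parity, ΔS).
(a)–(e): forbidden (ΔS).
(b)–(c): forbidden (parity, ΔS).
(b)–(d): allowed.
(b)–(e): forbidden (parity, ΔL).
(c)–(d): forbidden (ΔS).
(c)–(e): forbidden (parity, ΔS).
(d)–(e): allowed.
Allowed pairs: 3 of 10.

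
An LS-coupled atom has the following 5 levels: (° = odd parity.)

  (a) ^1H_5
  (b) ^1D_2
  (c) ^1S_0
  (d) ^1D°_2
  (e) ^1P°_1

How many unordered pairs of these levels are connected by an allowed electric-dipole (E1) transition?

3

(a)–(b): forbidden (parity, ΔL, ΔJ).
(a)–(c): forbidden (parity, ΔL, ΔJ).
(a)–(d): forbidden (ΔL, ΔJ).
(a)–(e): forbidden (ΔL, ΔJ).
(b)–(c): forbidden (parity, ΔL, ΔJ).
(b)–(d): allowed.
(b)–(e): allowed.
(c)–(d): forbidden (ΔL, ΔJ).
(c)–(e): allowed.
(d)–(e): forbidden (parity).
Allowed pairs: 3 of 10.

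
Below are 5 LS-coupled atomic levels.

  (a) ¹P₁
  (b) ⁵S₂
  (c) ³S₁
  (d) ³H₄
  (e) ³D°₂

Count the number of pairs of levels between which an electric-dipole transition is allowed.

(a)–(b): forbidden (parity, ΔS).
(a)–(c): forbidden (parity, ΔS).
(a)–(d): forbidden (parity, ΔS, ΔL, ΔJ).
(a)–(e): forbidden (ΔS).
(b)–(c): forbidden (parity, ΔS, ΔL).
(b)–(d): forbidden (parity, ΔS, ΔL, ΔJ).
(b)–(e): forbidden (ΔS, ΔL).
(c)–(d): forbidden (parity, ΔL, ΔJ).
(c)–(e): forbidden (ΔL).
(d)–(e): forbidden (ΔL, ΔJ).
Allowed pairs: 0 of 10.

0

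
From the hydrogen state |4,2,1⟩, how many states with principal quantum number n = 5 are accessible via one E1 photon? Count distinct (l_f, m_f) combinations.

E1 requires Δl = ±1, so l_f ∈ {1, 3}; with 0 ≤ l_f ≤ n_f−1 = 4, the allowed l_f values are {1, 3}.
For l_f = 1: m_f ∈ {m_i−1, m_i, m_i+1} ∩ [−1, 1] = {0, 1} → 2 states.
For l_f = 3: m_f ∈ {m_i−1, m_i, m_i+1} ∩ [−3, 3] = {0, 1, 2} → 3 states.
Total: 5.

5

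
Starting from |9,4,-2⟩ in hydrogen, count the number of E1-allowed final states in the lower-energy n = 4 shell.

E1 requires Δl = ±1, so l_f ∈ {3, 5}; with 0 ≤ l_f ≤ n_f−1 = 3, the allowed l_f values are {3}.
For l_f = 3: m_f ∈ {m_i−1, m_i, m_i+1} ∩ [−3, 3] = {-3, -2, -1} → 3 states.
Total: 3.

3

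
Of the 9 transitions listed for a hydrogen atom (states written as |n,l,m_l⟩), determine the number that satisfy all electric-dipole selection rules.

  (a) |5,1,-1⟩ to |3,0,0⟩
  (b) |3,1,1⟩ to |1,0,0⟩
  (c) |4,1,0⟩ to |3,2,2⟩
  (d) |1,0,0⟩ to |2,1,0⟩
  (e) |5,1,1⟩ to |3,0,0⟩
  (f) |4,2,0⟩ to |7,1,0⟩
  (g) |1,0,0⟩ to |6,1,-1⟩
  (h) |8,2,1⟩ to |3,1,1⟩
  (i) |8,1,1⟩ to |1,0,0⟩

8

(a) allowed
(b) allowed
(c) forbidden — Δm_l = +2 (E1 requires Δm_l = 0, ±1)
(d) allowed
(e) allowed
(f) allowed
(g) allowed
(h) allowed
(i) allowed
Total allowed: 8 of 9.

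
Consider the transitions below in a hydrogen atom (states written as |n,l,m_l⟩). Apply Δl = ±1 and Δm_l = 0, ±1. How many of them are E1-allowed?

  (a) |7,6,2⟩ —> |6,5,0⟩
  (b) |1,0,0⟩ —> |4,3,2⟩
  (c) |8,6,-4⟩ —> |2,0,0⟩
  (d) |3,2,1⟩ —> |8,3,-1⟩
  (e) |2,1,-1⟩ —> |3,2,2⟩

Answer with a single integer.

(a) forbidden — Δm_l = -2 (E1 requires Δm_l = 0, ±1)
(b) forbidden — Δl = +3 (E1 requires Δl = ±1); Δm_l = +2 (E1 requires Δm_l = 0, ±1)
(c) forbidden — Δl = -6 (E1 requires Δl = ±1); Δm_l = +4 (E1 requires Δm_l = 0, ±1)
(d) forbidden — Δm_l = -2 (E1 requires Δm_l = 0, ±1)
(e) forbidden — Δm_l = +3 (E1 requires Δm_l = 0, ±1)
Total allowed: 0 of 5.

0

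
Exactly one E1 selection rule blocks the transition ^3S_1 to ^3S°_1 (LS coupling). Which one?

the L=0 ↔ L=0 exclusion

Parity must change: even → odd — passes.
ΔS = 0: S: 1 → 1 — passes.
ΔL = 0, ±1 (not L=0↔0): L: 0 → 0, ΔL = +0 — fails.
ΔJ = 0, ±1 (not J=0↔0): J: 1 → 1, ΔJ = +0 — passes.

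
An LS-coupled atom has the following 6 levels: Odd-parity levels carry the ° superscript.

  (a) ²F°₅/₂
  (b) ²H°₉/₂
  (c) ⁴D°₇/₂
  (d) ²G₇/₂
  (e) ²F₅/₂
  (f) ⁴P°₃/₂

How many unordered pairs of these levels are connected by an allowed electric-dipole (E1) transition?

3

(a)–(b): forbidden (parity, ΔL, ΔJ).
(a)–(c): forbidden (parity, ΔS).
(a)–(d): allowed.
(a)–(e): allowed.
(a)–(f): forbidden (parity, ΔS, ΔL).
(b)–(c): forbidden (parity, ΔS, ΔL).
(b)–(d): allowed.
(b)–(e): forbidden (ΔL, ΔJ).
(b)–(f): forbidden (parity, ΔS, ΔL, ΔJ).
(c)–(d): forbidden (ΔS, ΔL).
(c)–(e): forbidden (ΔS).
(c)–(f): forbidden (parity, ΔJ).
(d)–(e): forbidden (parity).
(d)–(f): forbidden (ΔS, ΔL, ΔJ).
(e)–(f): forbidden (ΔS, ΔL).
Allowed pairs: 3 of 15.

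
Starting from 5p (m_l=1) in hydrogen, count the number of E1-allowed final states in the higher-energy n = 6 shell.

E1 requires Δl = ±1, so l_f ∈ {0, 2}; with 0 ≤ l_f ≤ n_f−1 = 5, the allowed l_f values are {0, 2}.
For l_f = 0: m_f ∈ {m_i−1, m_i, m_i+1} ∩ [−0, 0] = {0} → 1 state.
For l_f = 2: m_f ∈ {m_i−1, m_i, m_i+1} ∩ [−2, 2] = {0, 1, 2} → 3 states.
Total: 4.

4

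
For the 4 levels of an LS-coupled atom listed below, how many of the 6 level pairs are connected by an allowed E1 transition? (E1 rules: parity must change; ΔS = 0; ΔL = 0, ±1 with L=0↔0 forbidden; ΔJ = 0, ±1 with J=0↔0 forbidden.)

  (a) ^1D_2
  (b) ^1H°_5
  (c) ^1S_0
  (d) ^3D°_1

0

(a)–(b): forbidden (ΔL, ΔJ).
(a)–(c): forbidden (parity, ΔL, ΔJ).
(a)–(d): forbidden (ΔS).
(b)–(c): forbidden (ΔL, ΔJ).
(b)–(d): forbidden (parity, ΔS, ΔL, ΔJ).
(c)–(d): forbidden (ΔS, ΔL).
Allowed pairs: 0 of 6.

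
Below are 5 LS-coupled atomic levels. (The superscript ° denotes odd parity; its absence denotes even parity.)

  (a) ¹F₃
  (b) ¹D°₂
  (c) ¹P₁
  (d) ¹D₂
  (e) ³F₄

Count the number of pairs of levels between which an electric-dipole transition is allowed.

3

(a)–(b): allowed.
(a)–(c): forbidden (parity, ΔL, ΔJ).
(a)–(d): forbidden (parity).
(a)–(e): forbidden (parity, ΔS).
(b)–(c): allowed.
(b)–(d): allowed.
(b)–(e): forbidden (ΔS, ΔJ).
(c)–(d): forbidden (parity).
(c)–(e): forbidden (parity, ΔS, ΔL, ΔJ).
(d)–(e): forbidden (parity, ΔS, ΔJ).
Allowed pairs: 3 of 10.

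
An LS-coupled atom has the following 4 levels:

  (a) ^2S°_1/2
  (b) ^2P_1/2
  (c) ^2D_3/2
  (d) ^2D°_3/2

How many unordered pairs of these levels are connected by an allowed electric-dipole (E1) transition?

(a)–(b): allowed.
(a)–(c): forbidden (ΔL).
(a)–(d): forbidden (parity, ΔL).
(b)–(c): forbidden (parity).
(b)–(d): allowed.
(c)–(d): allowed.
Allowed pairs: 3 of 6.

3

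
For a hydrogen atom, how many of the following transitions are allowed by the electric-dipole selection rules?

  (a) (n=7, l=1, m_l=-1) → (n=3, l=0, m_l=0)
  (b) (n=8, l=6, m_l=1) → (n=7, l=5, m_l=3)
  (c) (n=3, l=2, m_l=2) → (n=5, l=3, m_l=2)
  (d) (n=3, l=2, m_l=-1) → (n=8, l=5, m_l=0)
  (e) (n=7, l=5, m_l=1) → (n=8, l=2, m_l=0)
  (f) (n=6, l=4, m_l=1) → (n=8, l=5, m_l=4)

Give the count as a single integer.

2

(a) allowed
(b) forbidden — Δm_l = +2 (E1 requires Δm_l = 0, ±1)
(c) allowed
(d) forbidden — Δl = +3 (E1 requires Δl = ±1)
(e) forbidden — Δl = -3 (E1 requires Δl = ±1)
(f) forbidden — Δm_l = +3 (E1 requires Δm_l = 0, ±1)
Total allowed: 2 of 6.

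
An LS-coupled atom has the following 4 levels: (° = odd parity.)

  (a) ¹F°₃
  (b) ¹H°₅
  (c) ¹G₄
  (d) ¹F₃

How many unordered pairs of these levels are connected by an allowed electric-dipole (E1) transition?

(a)–(b): forbidden (parity, ΔL, ΔJ).
(a)–(c): allowed.
(a)–(d): allowed.
(b)–(c): allowed.
(b)–(d): forbidden (ΔL, ΔJ).
(c)–(d): forbidden (parity).
Allowed pairs: 3 of 6.

3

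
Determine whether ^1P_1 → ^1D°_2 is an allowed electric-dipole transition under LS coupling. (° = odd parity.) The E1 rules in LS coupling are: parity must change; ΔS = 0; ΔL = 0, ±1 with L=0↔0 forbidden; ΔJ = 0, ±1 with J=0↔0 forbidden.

allowed

Reading off the term symbols: S 0→0, L 1→2, J 1→2, parity even→odd.
ΔS = 0: S: 0 → 0 — ✓.
Parity must change: even → odd — ✓.
ΔJ = 0, ±1 (not J=0↔0): J: 1 → 2, ΔJ = +1 — ✓.
ΔL = 0, ±1 (not L=0↔0): L: 1 → 2, ΔL = +1 — ✓.
All four E1 rules are satisfied.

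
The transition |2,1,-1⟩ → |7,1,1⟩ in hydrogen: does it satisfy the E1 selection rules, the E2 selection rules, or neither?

Δl = 1 − 1 = +0; l_i + l_f = 2.
Δm_l = +2.
E1 (Δl = ±1, |Δm_l| ≤ 1): not satisfied.
E2 (Δl = 0,±2, l_i+l_f ≥ 2, |Δm_l| ≤ 2): satisfied.

E2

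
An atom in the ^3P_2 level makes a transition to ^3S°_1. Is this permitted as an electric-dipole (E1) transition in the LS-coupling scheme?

Initial level: S=1, L=1, J=2, parity even. Final level: S=1, L=0, J=1, parity odd.
Parity must change: even → odd — satisfied.
ΔS = 0: S: 1 → 1 — satisfied.
ΔL = 0, ±1 (not L=0↔0): L: 1 → 0, ΔL = -1 — satisfied.
ΔJ = 0, ±1 (not J=0↔0): J: 2 → 1, ΔJ = -1 — satisfied.
All four E1 rules are satisfied.

allowed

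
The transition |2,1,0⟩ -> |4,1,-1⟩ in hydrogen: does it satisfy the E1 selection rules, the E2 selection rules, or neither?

Δl = 1 − 1 = +0; l_i + l_f = 2.
Δm_l = -1.
E1 (Δl = ±1, |Δm_l| ≤ 1): not satisfied.
E2 (Δl = 0,±2, l_i+l_f ≥ 2, |Δm_l| ≤ 2): satisfied.

E2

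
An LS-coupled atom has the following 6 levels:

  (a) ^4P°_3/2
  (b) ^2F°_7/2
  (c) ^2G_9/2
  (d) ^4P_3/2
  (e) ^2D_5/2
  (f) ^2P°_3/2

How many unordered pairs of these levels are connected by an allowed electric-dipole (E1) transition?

(a)–(b): forbidden (parity, ΔS, ΔL, ΔJ).
(a)–(c): forbidden (ΔS, ΔL, ΔJ).
(a)–(d): allowed.
(a)–(e): forbidden (ΔS).
(a)–(f): forbidden (parity, ΔS).
(b)–(c): allowed.
(b)–(d): forbidden (ΔS, ΔL, ΔJ).
(b)–(e): allowed.
(b)–(f): forbidden (parity, ΔL, ΔJ).
(c)–(d): forbidden (parity, ΔS, ΔL, ΔJ).
(c)–(e): forbidden (parity, ΔL, ΔJ).
(c)–(f): forbidden (ΔL, ΔJ).
(d)–(e): forbidden (parity, ΔS).
(d)–(f): forbidden (ΔS).
(e)–(f): allowed.
Allowed pairs: 4 of 15.

4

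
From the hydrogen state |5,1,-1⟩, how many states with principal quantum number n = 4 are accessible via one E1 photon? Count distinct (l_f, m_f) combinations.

E1 requires Δl = ±1, so l_f ∈ {0, 2}; with 0 ≤ l_f ≤ n_f−1 = 3, the allowed l_f values are {0, 2}.
For l_f = 0: m_f ∈ {m_i−1, m_i, m_i+1} ∩ [−0, 0] = {0} → 1 state.
For l_f = 2: m_f ∈ {m_i−1, m_i, m_i+1} ∩ [−2, 2] = {-2, -1, 0} → 3 states.
Total: 4.

4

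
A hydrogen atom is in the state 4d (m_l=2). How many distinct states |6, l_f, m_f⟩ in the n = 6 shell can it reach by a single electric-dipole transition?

E1 requires Δl = ±1, so l_f ∈ {1, 3}; with 0 ≤ l_f ≤ n_f−1 = 5, the allowed l_f values are {1, 3}.
For l_f = 1: m_f ∈ {m_i−1, m_i, m_i+1} ∩ [−1, 1] = {1} → 1 state.
For l_f = 3: m_f ∈ {m_i−1, m_i, m_i+1} ∩ [−3, 3] = {1, 2, 3} → 3 states.
Total: 4.

4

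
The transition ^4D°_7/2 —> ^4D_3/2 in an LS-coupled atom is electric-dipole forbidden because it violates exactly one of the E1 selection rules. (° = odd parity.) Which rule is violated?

Parity must change: odd → even — satisfied.
ΔS = 0: S: 3/2 → 3/2 — satisfied.
ΔL = 0, ±1 (not L=0↔0): L: 2 → 2, ΔL = +0 — satisfied.
ΔJ = 0, ±1 (not J=0↔0): J: 7/2 → 3/2, ΔJ = -2 — violated.

the ΔJ = 0, ±1 rule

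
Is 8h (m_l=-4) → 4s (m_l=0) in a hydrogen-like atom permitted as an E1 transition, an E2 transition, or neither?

neither

Δl = 0 − 5 = -5; l_i + l_f = 5.
Δm_l = +4.
E1 (Δl = ±1, |Δm_l| ≤ 1): not satisfied.
E2 (Δl = 0,±2, l_i+l_f ≥ 2, |Δm_l| ≤ 2): not satisfied.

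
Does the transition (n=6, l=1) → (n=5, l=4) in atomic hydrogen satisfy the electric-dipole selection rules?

forbidden

Initial l = 1, final l = 4, so Δl = +3. E1 requires Δl = ±1: fails.
The transition is electric-dipole forbidden.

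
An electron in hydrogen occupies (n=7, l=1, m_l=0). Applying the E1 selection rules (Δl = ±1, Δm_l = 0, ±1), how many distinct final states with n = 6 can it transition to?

4

E1 requires Δl = ±1, so l_f ∈ {0, 2}; with 0 ≤ l_f ≤ n_f−1 = 5, the allowed l_f values are {0, 2}.
For l_f = 0: m_f ∈ {m_i−1, m_i, m_i+1} ∩ [−0, 0] = {0} → 1 state.
For l_f = 2: m_f ∈ {m_i−1, m_i, m_i+1} ∩ [−2, 2] = {-1, 0, 1} → 3 states.
Total: 4.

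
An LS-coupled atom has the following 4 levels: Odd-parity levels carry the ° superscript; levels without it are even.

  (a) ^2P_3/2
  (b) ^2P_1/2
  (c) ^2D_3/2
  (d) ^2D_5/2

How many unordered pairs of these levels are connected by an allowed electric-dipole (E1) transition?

(a)–(b): forbidden (parity).
(a)–(c): forbidden (parity).
(a)–(d): forbidden (parity).
(b)–(c): forbidden (parity).
(b)–(d): forbidden (parity, ΔJ).
(c)–(d): forbidden (parity).
Allowed pairs: 0 of 6.

0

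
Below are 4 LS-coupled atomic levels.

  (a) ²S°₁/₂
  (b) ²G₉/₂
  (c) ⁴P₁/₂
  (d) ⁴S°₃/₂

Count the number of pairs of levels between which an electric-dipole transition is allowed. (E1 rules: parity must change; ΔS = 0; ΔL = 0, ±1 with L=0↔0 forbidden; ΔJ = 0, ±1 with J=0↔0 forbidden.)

(a)–(b): forbidden (ΔL, ΔJ).
(a)–(c): forbidden (ΔS).
(a)–(d): forbidden (parity, ΔS, ΔL).
(b)–(c): forbidden (parity, ΔS, ΔL, ΔJ).
(b)–(d): forbidden (ΔS, ΔL, ΔJ).
(c)–(d): allowed.
Allowed pairs: 1 of 6.

1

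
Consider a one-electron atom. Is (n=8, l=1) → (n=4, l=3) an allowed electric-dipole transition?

Δl = 3 − 1 = +2; the E1 rule Δl = ±1 is violated.
The transition is electric-dipole forbidden.

forbidden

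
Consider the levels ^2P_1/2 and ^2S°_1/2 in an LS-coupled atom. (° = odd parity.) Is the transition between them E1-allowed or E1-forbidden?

allowed

Parity must change: even → odd — ✓.
ΔS = 0: S: 1/2 → 1/2 — ✓.
ΔL = 0, ±1 (not L=0↔0): L: 1 → 0, ΔL = -1 — ✓.
ΔJ = 0, ±1 (not J=0↔0): J: 1/2 → 1/2, ΔJ = +0 — ✓.
All four E1 rules are satisfied.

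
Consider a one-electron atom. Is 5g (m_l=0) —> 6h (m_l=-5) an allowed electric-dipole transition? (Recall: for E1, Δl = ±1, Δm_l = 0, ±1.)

forbidden

Initial l = 4, final l = 5, so Δl = +1. E1 requires Δl = ±1: ✓.
m_l: 0 → -5 (Δm_l = -5). |Δm_l| ≤ 1 ✗.
The transition is electric-dipole forbidden.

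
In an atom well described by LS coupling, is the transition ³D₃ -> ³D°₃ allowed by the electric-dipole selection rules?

ΔJ = 0, ±1 (not J=0↔0): J: 3 → 3, ΔJ = +0 — passes.
ΔL = 0, ±1 (not L=0↔0): L: 2 → 2, ΔL = +0 — passes.
ΔS = 0: S: 1 → 1 — passes.
Parity must change: even → odd — passes.
All four E1 rules are satisfied.

allowed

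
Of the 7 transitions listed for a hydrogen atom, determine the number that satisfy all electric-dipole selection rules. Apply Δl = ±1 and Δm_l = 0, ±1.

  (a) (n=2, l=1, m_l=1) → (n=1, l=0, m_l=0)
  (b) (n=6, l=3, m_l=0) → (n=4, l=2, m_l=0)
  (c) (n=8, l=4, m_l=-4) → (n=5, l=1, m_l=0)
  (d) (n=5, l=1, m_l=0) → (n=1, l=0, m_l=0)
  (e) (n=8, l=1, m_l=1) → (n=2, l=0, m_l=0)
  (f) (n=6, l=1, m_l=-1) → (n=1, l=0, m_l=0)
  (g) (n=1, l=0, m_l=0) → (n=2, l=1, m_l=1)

6

(a) allowed
(b) allowed
(c) forbidden — Δl = -3 (E1 requires Δl = ±1); Δm_l = +4 (E1 requires Δm_l = 0, ±1)
(d) allowed
(e) allowed
(f) allowed
(g) allowed
Total allowed: 6 of 7.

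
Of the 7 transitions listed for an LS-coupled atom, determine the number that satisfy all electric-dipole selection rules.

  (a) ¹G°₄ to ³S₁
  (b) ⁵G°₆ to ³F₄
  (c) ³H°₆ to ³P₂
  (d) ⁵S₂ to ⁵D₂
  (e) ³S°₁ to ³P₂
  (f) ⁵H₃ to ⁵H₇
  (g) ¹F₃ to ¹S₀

(a) forbidden (ΔS, ΔL, ΔJ fail)
(b) forbidden (ΔS, ΔJ fail)
(c) forbidden (ΔL, ΔJ fail)
(d) forbidden (parity, ΔL fail)
(e) allowed
(f) forbidden (parity, ΔJ fail)
(g) forbidden (parity, ΔL, ΔJ fail)
Total allowed: 1 of 7.

1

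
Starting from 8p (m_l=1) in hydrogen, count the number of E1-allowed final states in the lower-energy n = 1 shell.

1

E1 requires Δl = ±1, so l_f ∈ {0, 2}; with 0 ≤ l_f ≤ n_f−1 = 0, the allowed l_f values are {0}.
For l_f = 0: m_f ∈ {m_i−1, m_i, m_i+1} ∩ [−0, 0] = {0} → 1 state.
Total: 1.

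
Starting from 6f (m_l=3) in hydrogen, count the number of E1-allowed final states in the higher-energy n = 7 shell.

4

E1 requires Δl = ±1, so l_f ∈ {2, 4}; with 0 ≤ l_f ≤ n_f−1 = 6, the allowed l_f values are {2, 4}.
For l_f = 2: m_f ∈ {m_i−1, m_i, m_i+1} ∩ [−2, 2] = {2} → 1 state.
For l_f = 4: m_f ∈ {m_i−1, m_i, m_i+1} ∩ [−4, 4] = {2, 3, 4} → 3 states.
Total: 4.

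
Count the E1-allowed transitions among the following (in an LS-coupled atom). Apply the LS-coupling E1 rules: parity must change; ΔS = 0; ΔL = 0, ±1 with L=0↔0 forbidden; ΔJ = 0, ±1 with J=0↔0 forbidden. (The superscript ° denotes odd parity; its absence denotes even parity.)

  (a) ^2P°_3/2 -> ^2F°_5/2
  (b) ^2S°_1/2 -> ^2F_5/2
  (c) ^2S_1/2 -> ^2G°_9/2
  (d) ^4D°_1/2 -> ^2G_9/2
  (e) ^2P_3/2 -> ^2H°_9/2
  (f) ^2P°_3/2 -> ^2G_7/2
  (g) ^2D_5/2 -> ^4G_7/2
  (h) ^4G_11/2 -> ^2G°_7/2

(a) forbidden (parity, ΔL fail)
(b) forbidden (ΔL, ΔJ fail)
(c) forbidden (ΔL, ΔJ fail)
(d) forbidden (ΔS, ΔL, ΔJ fail)
(e) forbidden (ΔL, ΔJ fail)
(f) forbidden (ΔL, ΔJ fail)
(g) forbidden (parity, ΔS, ΔL fail)
(h) forbidden (ΔS, ΔJ fail)
Total allowed: 0 of 8.

0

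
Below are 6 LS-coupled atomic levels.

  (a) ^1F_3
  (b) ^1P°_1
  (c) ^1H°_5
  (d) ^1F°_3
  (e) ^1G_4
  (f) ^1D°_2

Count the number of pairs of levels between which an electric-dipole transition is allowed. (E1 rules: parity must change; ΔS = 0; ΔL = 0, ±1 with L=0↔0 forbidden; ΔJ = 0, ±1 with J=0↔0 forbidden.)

4

(a)–(b): forbidden (ΔL, ΔJ).
(a)–(c): forbidden (ΔL, ΔJ).
(a)–(d): allowed.
(a)–(e): forbidden (parity).
(a)–(f): allowed.
(b)–(c): forbidden (parity, ΔL, ΔJ).
(b)–(d): forbidden (parity, ΔL, ΔJ).
(b)–(e): forbidden (ΔL, ΔJ).
(b)–(f): forbidden (parity).
(c)–(d): forbidden (parity, ΔL, ΔJ).
(c)–(e): allowed.
(c)–(f): forbidden (parity, ΔL, ΔJ).
(d)–(e): allowed.
(d)–(f): forbidden (parity).
(e)–(f): forbidden (ΔL, ΔJ).
Allowed pairs: 4 of 15.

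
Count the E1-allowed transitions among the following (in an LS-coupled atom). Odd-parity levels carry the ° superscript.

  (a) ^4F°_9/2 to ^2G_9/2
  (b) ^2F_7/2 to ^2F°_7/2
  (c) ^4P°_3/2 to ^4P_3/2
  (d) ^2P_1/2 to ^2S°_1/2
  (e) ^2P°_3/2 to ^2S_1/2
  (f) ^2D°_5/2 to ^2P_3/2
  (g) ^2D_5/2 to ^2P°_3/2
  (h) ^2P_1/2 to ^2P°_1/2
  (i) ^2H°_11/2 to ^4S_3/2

(a) forbidden (ΔS fails)
(b) allowed
(c) allowed
(d) allowed
(e) allowed
(f) allowed
(g) allowed
(h) allowed
(i) forbidden (ΔS, ΔL, ΔJ fail)
Total allowed: 7 of 9.

7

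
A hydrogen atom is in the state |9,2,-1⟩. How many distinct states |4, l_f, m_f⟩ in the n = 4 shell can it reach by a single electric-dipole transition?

E1 requires Δl = ±1, so l_f ∈ {1, 3}; with 0 ≤ l_f ≤ n_f−1 = 3, the allowed l_f values are {1, 3}.
For l_f = 1: m_f ∈ {m_i−1, m_i, m_i+1} ∩ [−1, 1] = {-1, 0} → 2 states.
For l_f = 3: m_f ∈ {m_i−1, m_i, m_i+1} ∩ [−3, 3] = {-2, -1, 0} → 3 states.
Total: 5.

5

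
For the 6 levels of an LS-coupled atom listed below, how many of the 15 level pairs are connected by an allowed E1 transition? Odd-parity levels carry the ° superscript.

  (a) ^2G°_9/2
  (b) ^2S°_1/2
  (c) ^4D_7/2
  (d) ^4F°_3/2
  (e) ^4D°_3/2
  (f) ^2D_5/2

(a)–(b): forbidden (parity, ΔL, ΔJ).
(a)–(c): forbidden (ΔS, ΔL).
(a)–(d): forbidden (parity, ΔS, ΔJ).
(a)–(e): forbidden (parity, ΔS, ΔL, ΔJ).
(a)–(f): forbidden (ΔL, ΔJ).
(b)–(c): forbidden (ΔS, ΔL, ΔJ).
(b)–(d): forbidden (parity, ΔS, ΔL).
(b)–(e): forbidden (parity, ΔS, ΔL).
(b)–(f): forbidden (ΔL, ΔJ).
(c)–(d): forbidden (ΔJ).
(c)–(e): forbidden (ΔJ).
(c)–(f): forbidden (parity, ΔS).
(d)–(e): forbidden (parity).
(d)–(f): forbidden (ΔS).
(e)–(f): forbidden (ΔS).
Allowed pairs: 0 of 15.

0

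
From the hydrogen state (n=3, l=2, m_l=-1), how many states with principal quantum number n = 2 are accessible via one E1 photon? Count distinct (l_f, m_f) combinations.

2

E1 requires Δl = ±1, so l_f ∈ {1, 3}; with 0 ≤ l_f ≤ n_f−1 = 1, the allowed l_f values are {1}.
For l_f = 1: m_f ∈ {m_i−1, m_i, m_i+1} ∩ [−1, 1] = {-1, 0} → 2 states.
Total: 2.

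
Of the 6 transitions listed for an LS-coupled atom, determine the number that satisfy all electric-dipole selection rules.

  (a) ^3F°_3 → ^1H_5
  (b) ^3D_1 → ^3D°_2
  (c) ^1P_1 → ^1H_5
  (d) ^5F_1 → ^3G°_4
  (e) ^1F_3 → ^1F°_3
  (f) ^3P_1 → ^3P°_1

3

(a) forbidden (ΔS, ΔL, ΔJ fail)
(b) allowed
(c) forbidden (parity, ΔL, ΔJ fail)
(d) forbidden (ΔS, ΔJ fail)
(e) allowed
(f) allowed
Total allowed: 3 of 6.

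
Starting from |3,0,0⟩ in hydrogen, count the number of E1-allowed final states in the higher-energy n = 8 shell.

3

E1 requires Δl = ±1, so l_f ∈ {-1, 1}; with 0 ≤ l_f ≤ n_f−1 = 7, the allowed l_f values are {1}.
For l_f = 1: m_f ∈ {m_i−1, m_i, m_i+1} ∩ [−1, 1] = {-1, 0, 1} → 3 states.
Total: 3.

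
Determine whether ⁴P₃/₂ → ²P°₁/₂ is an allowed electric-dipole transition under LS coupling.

Reading off the term symbols: S 3/2→1/2, L 1→1, J 3/2→1/2, parity even→odd.
Parity must change: even → odd — ok.
ΔS = 0: S: 3/2 → 1/2 — fails.
ΔL = 0, ±1 (not L=0↔0): L: 1 → 1, ΔL = +0 — ok.
ΔJ = 0, ±1 (not J=0↔0): J: 3/2 → 1/2, ΔJ = -1 — ok.
Rule(s) violated: ΔS.

forbidden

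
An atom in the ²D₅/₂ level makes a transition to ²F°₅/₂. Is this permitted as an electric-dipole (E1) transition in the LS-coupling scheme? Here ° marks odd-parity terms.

allowed

Reading off the term symbols: S 1/2→1/2, L 2→3, J 5/2→5/2, parity even→odd.
Parity must change: even → odd — ✓.
ΔS = 0: S: 1/2 → 1/2 — ✓.
ΔL = 0, ±1 (not L=0↔0): L: 2 → 3, ΔL = +1 — ✓.
ΔJ = 0, ±1 (not J=0↔0): J: 5/2 → 5/2, ΔJ = +0 — ✓.
All four E1 rules are satisfied.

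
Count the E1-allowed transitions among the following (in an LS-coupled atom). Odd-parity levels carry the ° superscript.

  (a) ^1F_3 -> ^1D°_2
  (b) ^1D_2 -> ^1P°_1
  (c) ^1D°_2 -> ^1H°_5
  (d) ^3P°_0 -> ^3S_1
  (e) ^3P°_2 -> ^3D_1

(a) allowed
(b) allowed
(c) forbidden (parity, ΔL, ΔJ fail)
(d) allowed
(e) allowed
Total allowed: 4 of 5.

4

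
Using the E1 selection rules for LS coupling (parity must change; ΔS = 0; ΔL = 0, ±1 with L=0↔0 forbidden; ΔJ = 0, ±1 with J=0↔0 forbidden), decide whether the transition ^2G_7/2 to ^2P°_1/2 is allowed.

forbidden

Reading off the term symbols: S 1/2→1/2, L 4→1, J 7/2→1/2, parity even→odd.
ΔJ = 0, ±1 (not J=0↔0): J: 7/2 → 1/2, ΔJ = -3 — fails.
Parity must change: even → odd — passes.
ΔS = 0: S: 1/2 → 1/2 — passes.
ΔL = 0, ±1 (not L=0↔0): L: 4 → 1, ΔL = -3 — fails.
Rule(s) violated: ΔL, ΔJ.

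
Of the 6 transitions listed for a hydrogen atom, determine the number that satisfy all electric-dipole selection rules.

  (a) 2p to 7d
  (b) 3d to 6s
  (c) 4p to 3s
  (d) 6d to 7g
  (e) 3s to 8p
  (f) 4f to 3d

(a) allowed
(b) forbidden — Δl = -2 (E1 requires Δl = ±1)
(c) allowed
(d) forbidden — Δl = +2 (E1 requires Δl = ±1)
(e) allowed
(f) allowed
Total allowed: 4 of 6.

4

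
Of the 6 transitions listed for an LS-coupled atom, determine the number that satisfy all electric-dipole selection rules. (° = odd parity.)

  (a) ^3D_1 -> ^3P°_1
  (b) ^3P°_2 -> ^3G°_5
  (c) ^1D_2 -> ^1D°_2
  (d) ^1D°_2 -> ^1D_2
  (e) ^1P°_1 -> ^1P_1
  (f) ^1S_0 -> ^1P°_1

5

(a) allowed
(b) forbidden (parity, ΔL, ΔJ fail)
(c) allowed
(d) allowed
(e) allowed
(f) allowed
Total allowed: 5 of 6.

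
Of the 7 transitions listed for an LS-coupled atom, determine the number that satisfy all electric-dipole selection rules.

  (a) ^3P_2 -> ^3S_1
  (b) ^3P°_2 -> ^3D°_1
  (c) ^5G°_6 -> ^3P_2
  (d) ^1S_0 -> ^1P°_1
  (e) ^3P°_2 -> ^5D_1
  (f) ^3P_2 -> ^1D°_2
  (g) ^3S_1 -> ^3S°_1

(a) forbidden (parity fails)
(b) forbidden (parity fails)
(c) forbidden (ΔS, ΔL, ΔJ fail)
(d) allowed
(e) forbidden (ΔS fails)
(f) forbidden (ΔS fails)
(g) forbidden (ΔL fails)
Total allowed: 1 of 7.

1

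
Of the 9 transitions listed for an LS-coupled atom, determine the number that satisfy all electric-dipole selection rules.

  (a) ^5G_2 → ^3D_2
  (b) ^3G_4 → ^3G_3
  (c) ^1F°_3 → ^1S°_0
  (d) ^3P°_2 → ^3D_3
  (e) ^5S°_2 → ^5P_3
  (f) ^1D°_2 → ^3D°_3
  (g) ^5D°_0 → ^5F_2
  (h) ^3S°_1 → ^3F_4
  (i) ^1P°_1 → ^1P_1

3

(a) forbidden (parity, ΔS, ΔL fail)
(b) forbidden (parity fails)
(c) forbidden (parity, ΔL, ΔJ fail)
(d) allowed
(e) allowed
(f) forbidden (parity, ΔS fail)
(g) forbidden (ΔJ fails)
(h) forbidden (ΔL, ΔJ fail)
(i) allowed
Total allowed: 3 of 9.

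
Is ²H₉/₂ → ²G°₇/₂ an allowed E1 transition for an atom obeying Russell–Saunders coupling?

Parity must change: even → odd — passes.
ΔS = 0: S: 1/2 → 1/2 — passes.
ΔL = 0, ±1 (not L=0↔0): L: 5 → 4, ΔL = -1 — passes.
ΔJ = 0, ±1 (not J=0↔0): J: 9/2 → 7/2, ΔJ = -1 — passes.
All four E1 rules are satisfied.

allowed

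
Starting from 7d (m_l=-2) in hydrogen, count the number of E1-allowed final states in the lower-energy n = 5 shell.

E1 requires Δl = ±1, so l_f ∈ {1, 3}; with 0 ≤ l_f ≤ n_f−1 = 4, the allowed l_f values are {1, 3}.
For l_f = 1: m_f ∈ {m_i−1, m_i, m_i+1} ∩ [−1, 1] = {-1} → 1 state.
For l_f = 3: m_f ∈ {m_i−1, m_i, m_i+1} ∩ [−3, 3] = {-3, -2, -1} → 3 states.
Total: 4.

4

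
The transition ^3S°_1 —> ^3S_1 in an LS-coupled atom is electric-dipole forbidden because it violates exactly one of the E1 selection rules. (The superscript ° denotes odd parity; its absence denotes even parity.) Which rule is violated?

Parity must change: odd → even — ✓.
ΔS = 0: S: 1 → 1 — ✓.
ΔL = 0, ±1 (not L=0↔0): L: 0 → 0, ΔL = +0 — ✗.
ΔJ = 0, ±1 (not J=0↔0): J: 1 → 1, ΔJ = +0 — ✓.

the L=0 ↔ L=0 exclusion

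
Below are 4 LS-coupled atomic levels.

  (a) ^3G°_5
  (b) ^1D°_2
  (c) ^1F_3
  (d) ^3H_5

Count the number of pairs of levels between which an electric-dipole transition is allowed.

2

(a)–(b): forbidden (parity, ΔS, ΔL, ΔJ).
(a)–(c): forbidden (ΔS, ΔJ).
(a)–(d): allowed.
(b)–(c): allowed.
(b)–(d): forbidden (ΔS, ΔL, ΔJ).
(c)–(d): forbidden (parity, ΔS, ΔL, ΔJ).
Allowed pairs: 2 of 6.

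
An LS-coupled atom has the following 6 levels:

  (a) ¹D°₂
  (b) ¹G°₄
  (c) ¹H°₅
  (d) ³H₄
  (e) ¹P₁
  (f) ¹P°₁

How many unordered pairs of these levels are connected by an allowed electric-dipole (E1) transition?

2

(a)–(b): forbidden (parity, ΔL, ΔJ).
(a)–(c): forbidden (parity, ΔL, ΔJ).
(a)–(d): forbidden (ΔS, ΔL, ΔJ).
(a)–(e): allowed.
(a)–(f): forbidden (parity).
(b)–(c): forbidden (parity).
(b)–(d): forbidden (ΔS).
(b)–(e): forbidden (ΔL, ΔJ).
(b)–(f): forbidden (parity, ΔL, ΔJ).
(c)–(d): forbidden (ΔS).
(c)–(e): forbidden (ΔL, ΔJ).
(c)–(f): forbidden (parity, ΔL, ΔJ).
(d)–(e): forbidden (parity, ΔS, ΔL, ΔJ).
(d)–(f): forbidden (ΔS, ΔL, ΔJ).
(e)–(f): allowed.
Allowed pairs: 2 of 15.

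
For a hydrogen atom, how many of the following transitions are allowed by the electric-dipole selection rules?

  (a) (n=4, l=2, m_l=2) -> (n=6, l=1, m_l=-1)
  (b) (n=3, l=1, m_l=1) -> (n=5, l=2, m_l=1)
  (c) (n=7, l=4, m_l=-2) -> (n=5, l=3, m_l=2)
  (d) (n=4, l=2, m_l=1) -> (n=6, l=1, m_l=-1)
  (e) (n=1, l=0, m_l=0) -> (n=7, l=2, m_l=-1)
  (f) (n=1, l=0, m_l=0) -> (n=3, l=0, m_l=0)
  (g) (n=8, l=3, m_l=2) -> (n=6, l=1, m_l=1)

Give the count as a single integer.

1

(a) forbidden — Δm_l = -3 (E1 requires Δm_l = 0, ±1)
(b) allowed
(c) forbidden — Δm_l = +4 (E1 requires Δm_l = 0, ±1)
(d) forbidden — Δm_l = -2 (E1 requires Δm_l = 0, ±1)
(e) forbidden — Δl = +2 (E1 requires Δl = ±1)
(f) forbidden — Δl = +0 (E1 requires Δl = ±1)
(g) forbidden — Δl = -2 (E1 requires Δl = ±1)
Total allowed: 1 of 7.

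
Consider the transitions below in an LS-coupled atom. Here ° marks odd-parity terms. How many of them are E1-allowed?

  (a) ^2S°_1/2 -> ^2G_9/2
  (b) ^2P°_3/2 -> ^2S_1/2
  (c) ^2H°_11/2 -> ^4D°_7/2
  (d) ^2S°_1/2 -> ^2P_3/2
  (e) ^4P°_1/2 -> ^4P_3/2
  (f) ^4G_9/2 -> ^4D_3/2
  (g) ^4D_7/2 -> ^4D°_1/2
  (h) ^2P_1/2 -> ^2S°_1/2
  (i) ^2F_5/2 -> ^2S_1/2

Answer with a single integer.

4

(a) forbidden (ΔL, ΔJ fail)
(b) allowed
(c) forbidden (parity, ΔS, ΔL, ΔJ fail)
(d) allowed
(e) allowed
(f) forbidden (parity, ΔL, ΔJ fail)
(g) forbidden (ΔJ fails)
(h) allowed
(i) forbidden (parity, ΔL, ΔJ fail)
Total allowed: 4 of 9.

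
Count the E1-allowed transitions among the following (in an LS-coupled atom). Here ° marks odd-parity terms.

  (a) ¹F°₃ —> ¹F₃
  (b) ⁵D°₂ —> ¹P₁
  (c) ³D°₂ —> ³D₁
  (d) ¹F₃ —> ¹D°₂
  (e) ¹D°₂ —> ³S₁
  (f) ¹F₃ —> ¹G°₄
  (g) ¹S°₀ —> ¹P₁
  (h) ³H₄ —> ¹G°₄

5

(a) allowed
(b) forbidden (ΔS fails)
(c) allowed
(d) allowed
(e) forbidden (ΔS, ΔL fail)
(f) allowed
(g) allowed
(h) forbidden (ΔS fails)
Total allowed: 5 of 8.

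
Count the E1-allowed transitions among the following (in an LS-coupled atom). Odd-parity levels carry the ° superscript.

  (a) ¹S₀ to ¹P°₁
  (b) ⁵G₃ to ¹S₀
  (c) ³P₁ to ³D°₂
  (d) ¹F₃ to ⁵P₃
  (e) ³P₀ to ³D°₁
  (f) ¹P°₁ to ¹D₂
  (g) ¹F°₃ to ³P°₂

4

(a) allowed
(b) forbidden (parity, ΔS, ΔL, ΔJ fail)
(c) allowed
(d) forbidden (parity, ΔS, ΔL fail)
(e) allowed
(f) allowed
(g) forbidden (parity, ΔS, ΔL fail)
Total allowed: 4 of 7.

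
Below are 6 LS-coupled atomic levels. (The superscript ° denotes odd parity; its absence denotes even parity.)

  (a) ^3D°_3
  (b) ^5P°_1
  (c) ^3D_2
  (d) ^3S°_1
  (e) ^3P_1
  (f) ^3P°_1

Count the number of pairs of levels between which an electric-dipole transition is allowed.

(a)–(b): forbidden (parity, ΔS, ΔJ).
(a)–(c): allowed.
(a)–(d): forbidden (parity, ΔL, ΔJ).
(a)–(e): forbidden (ΔJ).
(a)–(f): forbidden (parity, ΔJ).
(b)–(c): forbidden (ΔS).
(b)–(d): forbidden (parity, ΔS).
(b)–(e): forbidden (ΔS).
(b)–(f): forbidden (parity, ΔS).
(c)–(d): forbidden (ΔL).
(c)–(e): forbidden (parity).
(c)–(f): allowed.
(d)–(e): allowed.
(d)–(f): forbidden (parity).
(e)–(f): allowed.
Allowed pairs: 4 of 15.

4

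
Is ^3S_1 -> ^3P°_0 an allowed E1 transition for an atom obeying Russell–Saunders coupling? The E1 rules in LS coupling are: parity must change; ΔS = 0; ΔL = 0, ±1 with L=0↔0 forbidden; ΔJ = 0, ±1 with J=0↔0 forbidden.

allowed

Initial level: S=1, L=0, J=1, parity even. Final level: S=1, L=1, J=0, parity odd.
ΔL = 0, ±1 (not L=0↔0): L: 0 → 1, ΔL = +1 — passes.
Parity must change: even → odd — passes.
ΔJ = 0, ±1 (not J=0↔0): J: 1 → 0, ΔJ = -1 — passes.
ΔS = 0: S: 1 → 1 — passes.
All four E1 rules are satisfied.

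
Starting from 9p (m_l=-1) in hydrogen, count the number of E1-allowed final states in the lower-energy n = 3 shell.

E1 requires Δl = ±1, so l_f ∈ {0, 2}; with 0 ≤ l_f ≤ n_f−1 = 2, the allowed l_f values are {0, 2}.
For l_f = 0: m_f ∈ {m_i−1, m_i, m_i+1} ∩ [−0, 0] = {0} → 1 state.
For l_f = 2: m_f ∈ {m_i−1, m_i, m_i+1} ∩ [−2, 2] = {-2, -1, 0} → 3 states.
Total: 4.

4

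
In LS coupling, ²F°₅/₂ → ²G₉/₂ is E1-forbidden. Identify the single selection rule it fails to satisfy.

the ΔJ = 0, ±1 rule

ΔJ = 0, ±1 (not J=0↔0): J: 5/2 → 9/2, ΔJ = +2 — violated.
Parity must change: odd → even — satisfied.
ΔL = 0, ±1 (not L=0↔0): L: 3 → 4, ΔL = +1 — satisfied.
ΔS = 0: S: 1/2 → 1/2 — satisfied.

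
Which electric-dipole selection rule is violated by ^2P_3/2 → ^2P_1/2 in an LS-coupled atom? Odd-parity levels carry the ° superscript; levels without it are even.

Parity must change: even → even — fails.
ΔS = 0: S: 1/2 → 1/2 — passes.
ΔL = 0, ±1 (not L=0↔0): L: 1 → 1, ΔL = +0 — passes.
ΔJ = 0, ±1 (not J=0↔0): J: 3/2 → 1/2, ΔJ = -1 — passes.

parity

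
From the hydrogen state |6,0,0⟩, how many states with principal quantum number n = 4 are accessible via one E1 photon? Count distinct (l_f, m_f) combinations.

E1 requires Δl = ±1, so l_f ∈ {-1, 1}; with 0 ≤ l_f ≤ n_f−1 = 3, the allowed l_f values are {1}.
For l_f = 1: m_f ∈ {m_i−1, m_i, m_i+1} ∩ [−1, 1] = {-1, 0, 1} → 3 states.
Total: 3.

3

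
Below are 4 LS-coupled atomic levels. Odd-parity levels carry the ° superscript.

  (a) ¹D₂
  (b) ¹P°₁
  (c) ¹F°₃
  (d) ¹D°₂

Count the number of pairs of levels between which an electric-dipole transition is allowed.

3

(a)–(b): allowed.
(a)–(c): allowed.
(a)–(d): allowed.
(b)–(c): forbidden (parity, ΔL, ΔJ).
(b)–(d): forbidden (parity).
(c)–(d): forbidden (parity).
Allowed pairs: 3 of 6.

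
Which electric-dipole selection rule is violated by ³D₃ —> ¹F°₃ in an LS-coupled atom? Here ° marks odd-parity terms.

the ΔS = 0 rule

Initial level: S=1, L=2, J=3, parity even. Final level: S=0, L=3, J=3, parity odd.
Parity must change: even → odd — satisfied.
ΔL = 0, ±1 (not L=0↔0): L: 2 → 3, ΔL = +1 — satisfied.
ΔJ = 0, ±1 (not J=0↔0): J: 3 → 3, ΔJ = +0 — satisfied.
ΔS = 0: S: 1 → 0 — violated.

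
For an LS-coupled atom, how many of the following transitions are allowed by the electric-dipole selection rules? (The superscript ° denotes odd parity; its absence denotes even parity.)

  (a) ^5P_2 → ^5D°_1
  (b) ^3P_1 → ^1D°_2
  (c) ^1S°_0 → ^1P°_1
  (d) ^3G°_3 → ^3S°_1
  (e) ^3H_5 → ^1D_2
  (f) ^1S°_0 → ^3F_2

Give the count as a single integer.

1

(a) allowed
(b) forbidden (ΔS fails)
(c) forbidden (parity fails)
(d) forbidden (parity, ΔL, ΔJ fail)
(e) forbidden (parity, ΔS, ΔL, ΔJ fail)
(f) forbidden (ΔS, ΔL, ΔJ fail)
Total allowed: 1 of 6.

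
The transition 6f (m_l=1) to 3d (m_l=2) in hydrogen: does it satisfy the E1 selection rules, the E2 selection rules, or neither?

Δl = 2 − 3 = -1; l_i + l_f = 5.
Δm_l = +1.
E1 (Δl = ±1, |Δm_l| ≤ 1): satisfied.
E2 (Δl = 0,±2, l_i+l_f ≥ 2, |Δm_l| ≤ 2): not satisfied.

E1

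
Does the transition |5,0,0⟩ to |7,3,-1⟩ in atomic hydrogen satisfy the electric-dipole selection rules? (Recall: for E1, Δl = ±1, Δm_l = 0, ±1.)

forbidden

l: 0 → 3 (Δl = +3). Δl = ±1 ✗.
m_l: 0 → -1 (Δm_l = -1). |Δm_l| ≤ 1 ✓.
The transition is electric-dipole forbidden.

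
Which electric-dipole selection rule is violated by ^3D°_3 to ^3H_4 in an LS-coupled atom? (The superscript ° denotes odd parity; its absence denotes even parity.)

the ΔL = 0, ±1 rule

ΔS = 0: S: 1 → 1 — ✓.
ΔJ = 0, ±1 (not J=0↔0): J: 3 → 4, ΔJ = +1 — ✓.
ΔL = 0, ±1 (not L=0↔0): L: 2 → 5, ΔL = +3 — ✗.
Parity must change: odd → even — ✓.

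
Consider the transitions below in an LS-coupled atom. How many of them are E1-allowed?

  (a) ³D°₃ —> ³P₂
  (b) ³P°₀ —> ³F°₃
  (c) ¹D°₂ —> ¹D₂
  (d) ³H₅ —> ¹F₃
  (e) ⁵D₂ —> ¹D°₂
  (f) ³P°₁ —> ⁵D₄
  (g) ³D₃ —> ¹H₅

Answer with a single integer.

2

(a) allowed
(b) forbidden (parity, ΔL, ΔJ fail)
(c) allowed
(d) forbidden (parity, ΔS, ΔL, ΔJ fail)
(e) forbidden (ΔS fails)
(f) forbidden (ΔS, ΔJ fail)
(g) forbidden (parity, ΔS, ΔL, ΔJ fail)
Total allowed: 2 of 7.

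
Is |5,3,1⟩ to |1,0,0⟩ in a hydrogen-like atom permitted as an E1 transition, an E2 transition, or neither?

neither

Δl = 0 − 3 = -3; l_i + l_f = 3.
Δm_l = -1.
E1 (Δl = ±1, |Δm_l| ≤ 1): not satisfied.
E2 (Δl = 0,±2, l_i+l_f ≥ 2, |Δm_l| ≤ 2): not satisfied.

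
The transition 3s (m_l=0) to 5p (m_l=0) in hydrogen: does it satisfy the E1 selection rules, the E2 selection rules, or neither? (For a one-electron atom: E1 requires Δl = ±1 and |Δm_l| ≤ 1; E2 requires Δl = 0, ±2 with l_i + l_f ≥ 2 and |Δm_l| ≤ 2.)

E1

Δl = 1 − 0 = +1; l_i + l_f = 1.
Δm_l = +0.
E1 (Δl = ±1, |Δm_l| ≤ 1): satisfied.
E2 (Δl = 0,±2, l_i+l_f ≥ 2, |Δm_l| ≤ 2): not satisfied.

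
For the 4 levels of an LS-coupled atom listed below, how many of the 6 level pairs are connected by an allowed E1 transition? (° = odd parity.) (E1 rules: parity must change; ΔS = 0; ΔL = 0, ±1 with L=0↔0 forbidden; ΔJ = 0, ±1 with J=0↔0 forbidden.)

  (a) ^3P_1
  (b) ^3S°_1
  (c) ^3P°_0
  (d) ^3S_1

(a)–(b): allowed.
(a)–(c): allowed.
(a)–(d): forbidden (parity).
(b)–(c): forbidden (parity).
(b)–(d): forbidden (ΔL).
(c)–(d): allowed.
Allowed pairs: 3 of 6.

3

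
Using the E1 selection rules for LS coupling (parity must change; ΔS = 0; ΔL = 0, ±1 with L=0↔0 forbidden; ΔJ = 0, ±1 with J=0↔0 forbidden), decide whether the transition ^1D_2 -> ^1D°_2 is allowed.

allowed

Parity must change: even → odd — ✓.
ΔS = 0: S: 0 → 0 — ✓.
ΔL = 0, ±1 (not L=0↔0): L: 2 → 2, ΔL = +0 — ✓.
ΔJ = 0, ±1 (not J=0↔0): J: 2 → 2, ΔJ = +0 — ✓.
All four E1 rules are satisfied.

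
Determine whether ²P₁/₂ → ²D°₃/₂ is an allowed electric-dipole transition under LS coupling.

Parity must change: even → odd — satisfied.
ΔS = 0: S: 1/2 → 1/2 — satisfied.
ΔL = 0, ±1 (not L=0↔0): L: 1 → 2, ΔL = +1 — satisfied.
ΔJ = 0, ±1 (not J=0↔0): J: 1/2 → 3/2, ΔJ = +1 — satisfied.
All four E1 rules are satisfied.

allowed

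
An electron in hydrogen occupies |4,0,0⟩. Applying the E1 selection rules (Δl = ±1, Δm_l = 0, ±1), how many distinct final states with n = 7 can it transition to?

E1 requires Δl = ±1, so l_f ∈ {-1, 1}; with 0 ≤ l_f ≤ n_f−1 = 6, the allowed l_f values are {1}.
For l_f = 1: m_f ∈ {m_i−1, m_i, m_i+1} ∩ [−1, 1] = {-1, 0, 1} → 3 states.
Total: 3.

3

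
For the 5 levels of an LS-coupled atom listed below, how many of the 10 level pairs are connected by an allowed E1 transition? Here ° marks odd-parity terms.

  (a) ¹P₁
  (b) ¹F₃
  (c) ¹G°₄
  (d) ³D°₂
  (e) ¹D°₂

3

(a)–(b): forbidden (parity, ΔL, ΔJ).
(a)–(c): forbidden (ΔL, ΔJ).
(a)–(d): forbidden (ΔS).
(a)–(e): allowed.
(b)–(c): allowed.
(b)–(d): forbidden (ΔS).
(b)–(e): allowed.
(c)–(d): forbidden (parity, ΔS, ΔL, ΔJ).
(c)–(e): forbidden (parity, ΔL, ΔJ).
(d)–(e): forbidden (parity, ΔS).
Allowed pairs: 3 of 10.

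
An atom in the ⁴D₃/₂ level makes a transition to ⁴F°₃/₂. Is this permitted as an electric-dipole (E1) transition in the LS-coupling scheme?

Reading off the term symbols: S 3/2→3/2, L 2→3, J 3/2→3/2, parity even→odd.
Parity must change: even → odd — ok.
ΔS = 0: S: 3/2 → 3/2 — ok.
ΔL = 0, ±1 (not L=0↔0): L: 2 → 3, ΔL = +1 — ok.
ΔJ = 0, ±1 (not J=0↔0): J: 3/2 → 3/2, ΔJ = +0 — ok.
All four E1 rules are satisfied.

allowed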